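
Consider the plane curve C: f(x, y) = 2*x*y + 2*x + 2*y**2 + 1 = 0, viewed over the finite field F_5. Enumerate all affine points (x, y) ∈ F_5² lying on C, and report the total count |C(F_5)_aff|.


Affine F_5-points: {(1, 2), (2, 0), (2, 3), (3, 1)}; count = 4.

For each of the 25 pairs (x, y) ∈ F_5², evaluate f(x, y) mod 5. Record the zeros.
  x = 0: [0↦1, 1↦3, 2↦4, 3↦4, 4↦3]  zeros at y ∈ ∅
  x = 1: [0↦3, 1↦2, 2↦0, 3↦2, 4↦3]  zeros at y ∈ {2}
  x = 2: [0↦0, 1↦1, 2↦1, 3↦0, 4↦3]  zeros at y ∈ {0, 3}
  x = 3: [0↦2, 1↦0, 2↦2, 3↦3, 4↦3]  zeros at y ∈ {1}
  x = 4: [0↦4, 1↦4, 2↦3, 3↦1, 4↦3]  zeros at y ∈ ∅
Collecting zeros: affine points = {(1, 2), (2, 0), (2, 3), (3, 1)}.
Total count |C(F_5)_aff| = 4.


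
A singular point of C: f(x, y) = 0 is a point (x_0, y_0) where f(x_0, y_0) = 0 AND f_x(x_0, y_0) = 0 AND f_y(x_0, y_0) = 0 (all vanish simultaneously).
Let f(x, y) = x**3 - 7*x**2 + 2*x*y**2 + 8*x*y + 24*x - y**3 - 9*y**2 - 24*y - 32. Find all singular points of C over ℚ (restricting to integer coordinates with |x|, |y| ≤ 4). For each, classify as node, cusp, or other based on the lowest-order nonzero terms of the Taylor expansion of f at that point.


Singular points: {(2, -2)}; classification: node.

Compute partial derivatives:
  f_x = 3*x**2 - 14*x + 2*y**2 + 8*y + 24.
  f_y = 4*x*y + 8*x - 3*y**2 - 18*y - 24.
Scan x_0 ∈ {−4, ..., 4}. For each x_0, f_y(x_0, y) is a polynomial in y; find its integer roots y ∈ {−4, ..., 4}, then test f_x and f at those candidates.
  x = -4: f_y(-4, y) = -3*y**2 - 34*y - 56; vanishes at y ∈ {-2}. (-4, -2): f_x = 120 ≠ 0.
  x = -3: f_y(-3, y) = -3*y**2 - 30*y - 48; vanishes at y ∈ {-2}. (-3, -2): f_x = 85 ≠ 0.
  x = -2: f_y(-2, y) = -3*y**2 - 26*y - 40; vanishes at y ∈ {-2}. (-2, -2): f_x = 56 ≠ 0.
  x = -1: f_y(-1, y) = -3*y**2 - 22*y - 32; vanishes at y ∈ {-2}. (-1, -2): f_x = 33 ≠ 0.
  x = 0: f_y(0, y) = -3*y**2 - 18*y - 24; vanishes at y ∈ {-4, -2}. (0, -4): f_x = 24 ≠ 0; (0, -2): f_x = 16 ≠ 0.
  x = 1: f_y(1, y) = -3*y**2 - 14*y - 16; vanishes at y ∈ {-2}. (1, -2): f_x = 5 ≠ 0.
  x = 2: f_y(2, y) = -3*y**2 - 10*y - 8; vanishes at y ∈ {-2}. (2, -2): f_x = 0, f = 0 — SINGULAR.
  x = 3: f_y(3, y) = -3*y**2 - 6*y; vanishes at y ∈ {-2, 0}. (3, -2): f_x = 1 ≠ 0; (3, 0): f_x = 9 ≠ 0.
  x = 4: f_y(4, y) = -3*y**2 - 2*y + 8; vanishes at y ∈ {-2}. (4, -2): f_x = 8 ≠ 0.
Only singular point on the grid: (2, -2).
Classify: substitute x = 2 + u, y = -2 + v and expand: f = u**3 - u**2 + 2*u*v**2 - v**3 + v**2.
No constant or linear terms (consistent with a singular point). Quadratic part: -u**2 + v**2. Cubic part: u**3 + 2*u*v**2 - v**3.
The quadratic part v**2 - u**2 = (v − u)(v + u) splits into two distinct linear factors, so there are two distinct tangent lines y − -2 = ±(x − 2) — this is a node (ordinary double point).
Classification: node.


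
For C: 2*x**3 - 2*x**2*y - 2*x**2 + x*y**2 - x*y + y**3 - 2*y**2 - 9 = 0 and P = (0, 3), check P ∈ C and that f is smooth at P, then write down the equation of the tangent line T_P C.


Tangent line at P: 6*x + 15*y - 45 = 0.

Step 1: f(0, 3) = 0, so P lies on C.
Step 2: partial derivatives
  f_x(x, y) = 6*x**2 - 4*x*y - 4*x + y**2 - y, f_y(x, y) = -2*x**2 + 2*x*y - x + 3*y**2 - 4*y.
  f_x(P) = 6, f_y(P) = 15 (gradient nonzero, so P is smooth).
Step 3: tangent line at P: 6·(x − 0) + 15·(y − 3) = 0.
Expanding: 6*x + 15*y - 45 = 0.


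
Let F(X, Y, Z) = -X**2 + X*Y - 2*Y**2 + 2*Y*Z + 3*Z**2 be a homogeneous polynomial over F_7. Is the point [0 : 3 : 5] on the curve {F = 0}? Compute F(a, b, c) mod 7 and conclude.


F(0,3,5) ≡ 3 (mod 7); P is NOT on the curve.

Evaluate F(0, 3, 5) term-by-term (mod 7).
  -X**2 ↦ -1·0·1·1 = 0
  X*Y ↦ 1·0·3·1 = 0
  -2*Y**2 ↦ -2·1·9·1 = -18
  2*Y*Z ↦ 2·1·3·5 = 30
  3*Z**2 ↦ 3·1·1·25 = 75
Sum: F(0, 3, 5) = (0) + (0) + (-18) + (30) + (75) = 87.
Reducing mod 7: 87 ≡ 3 (mod 7).
Since F(a, b, c) ≡ 3 ≠ 0 (mod 7), P does NOT lie on the curve.


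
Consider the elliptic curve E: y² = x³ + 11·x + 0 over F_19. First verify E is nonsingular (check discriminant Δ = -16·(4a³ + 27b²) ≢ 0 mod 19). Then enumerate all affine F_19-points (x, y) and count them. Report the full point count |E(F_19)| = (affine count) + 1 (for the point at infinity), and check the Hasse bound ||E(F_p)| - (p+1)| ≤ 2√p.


Affine points = {(0, 0), (2, 7), (2, 12), (5, 3), (5, 16), (6, 4), (6, 15), (8, 7), (8, 12), (9, 7), (9, 12), (12, 6), (12, 13), (15, 5), (15, 14), (16, 4), (16, 15), (18, 8), (18, 11)}; affine count = 19; |E(F_19)| = 20.

Discriminant check: Δ ∝ 4a³ + 27b² = 4·11³ + 27·0² = 4·1331 + 27·0 ≡ 4 (mod 19). Nonzero ⇒ E is nonsingular.
For each x ∈ F_19, compute rhs = x³ + 11·x + 0 mod 19, then count y ∈ F_19 with y² ≡ rhs.
  x = 0: rhs = 0, matching y values: 0 (1 points).
  x = 1: rhs = 12, matching y values: none (0 points).
  x = 2: rhs = 11, matching y values: 7, 12 (2 points).
  x = 3: rhs = 3, matching y values: none (0 points).
  x = 4: rhs = 13, matching y values: none (0 points).
  x = 5: rhs = 9, matching y values: 3, 16 (2 points).
  x = 6: rhs = 16, matching y values: 4, 15 (2 points).
  x = 7: rhs = 2, matching y values: none (0 points).
  x = 8: rhs = 11, matching y values: 7, 12 (2 points).
  x = 9: rhs = 11, matching y values: 7, 12 (2 points).
  x = 10: rhs = 8, matching y values: none (0 points).
  x = 11: rhs = 8, matching y values: none (0 points).
  x = 12: rhs = 17, matching y values: 6, 13 (2 points).
  x = 13: rhs = 3, matching y values: none (0 points).
  x = 14: rhs = 10, matching y values: none (0 points).
  x = 15: rhs = 6, matching y values: 5, 14 (2 points).
  x = 16: rhs = 16, matching y values: 4, 15 (2 points).
  x = 17: rhs = 8, matching y values: none (0 points).
  x = 18: rhs = 7, matching y values: 8, 11 (2 points).
Total affine count: 19.
Full point count |E(F_19)| = 19 + 1 = 20.
Hasse bound: |20 − (19+1)| = |0| = 0 ≤ 2√19 ≈ 8.7178 ✓.


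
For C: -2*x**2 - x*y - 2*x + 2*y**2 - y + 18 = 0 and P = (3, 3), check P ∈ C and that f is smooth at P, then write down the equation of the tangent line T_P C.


Tangent line at P: -17*x + 8*y + 27 = 0.

Step 1: f(3, 3) = 0, so P lies on C.
Step 2: partial derivatives
  f_x(x, y) = -4*x - y - 2, f_y(x, y) = -x + 4*y - 1.
  f_x(P) = -17, f_y(P) = 8 (gradient nonzero, so P is smooth).
Step 3: tangent line at P: -17·(x − 3) + 8·(y − 3) = 0.
Expanding: -17*x + 8*y + 27 = 0.


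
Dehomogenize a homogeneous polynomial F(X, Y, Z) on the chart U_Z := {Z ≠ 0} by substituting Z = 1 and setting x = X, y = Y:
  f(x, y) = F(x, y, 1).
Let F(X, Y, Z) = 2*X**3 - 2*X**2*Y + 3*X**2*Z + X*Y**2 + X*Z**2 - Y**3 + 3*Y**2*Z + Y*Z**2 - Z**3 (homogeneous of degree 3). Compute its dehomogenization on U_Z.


f(x, y) = 2*x**3 - 2*x**2*y + 3*x**2 + x*y**2 + x - y**3 + 3*y**2 + y - 1

On U_Z we set Z = 1. Each monomial c·X^i·Y^j·Z^k in F becomes c·x^i·y^j·1^k = c·x^i·y^j.
Substituting Z = 1: F(X, Y, 1) = 2*x**3 - 2*x**2*y + 3*x**2 + x*y**2 + x - y**3 + 3*y**2 + y - 1.
Note: deg(f) ≤ deg(F) = 3; strict inequality happens when F is divisible by Z (lost terms).


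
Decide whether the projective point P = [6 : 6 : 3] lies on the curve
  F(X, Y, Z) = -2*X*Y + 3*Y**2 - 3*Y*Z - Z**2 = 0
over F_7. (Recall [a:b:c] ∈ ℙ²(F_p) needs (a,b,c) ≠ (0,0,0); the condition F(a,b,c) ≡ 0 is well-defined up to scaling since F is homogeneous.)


F(6,6,3) ≡ 1 (mod 7); P is NOT on the curve.

Evaluate F(6, 6, 3) term-by-term (mod 7).
  -2*X*Y ↦ -2·6·6·1 = -72
  3*Y**2 ↦ 3·1·36·1 = 108
  -3*Y*Z ↦ -3·1·6·3 = -54
  -Z**2 ↦ -1·1·1·9 = -9
Sum: F(6, 6, 3) = (-72) + (108) + (-54) + (-9) = -27.
Reducing mod 7: -27 ≡ 1 (mod 7).
Since F(a, b, c) ≡ 1 ≠ 0 (mod 7), P does NOT lie on the curve.


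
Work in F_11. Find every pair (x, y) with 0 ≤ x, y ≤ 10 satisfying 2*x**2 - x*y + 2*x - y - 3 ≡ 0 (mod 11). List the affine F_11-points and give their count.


Affine F_11-points: {(0, 8), (1, 6), (2, 3), (3, 8), (4, 3), (5, 4), (6, 10), (7, 4), (8, 1), (9, 10)}; count = 10.

For each of the 121 pairs (x, y) ∈ F_11², evaluate f(x, y) mod 11. Record the zeros.
  x = 0: [0↦8, 1↦7, 2↦6, 3↦5, 4↦4, 5↦3, 6↦2, 7↦1, 8↦0, 9↦10, 10↦9]  zeros at y ∈ {8}
  x = 1: [0↦1, 1↦10, 2↦8, 3↦6, 4↦4, 5↦2, 6↦0, 7↦9, 8↦7, 9↦5, 10↦3]  zeros at y ∈ {6}
  x = 2: [0↦9, 1↦6, 2↦3, 3↦0, 4↦8, 5↦5, 6↦2, 7↦10, 8↦7, 9↦4, 10↦1]  zeros at y ∈ {3}
  x = 3: [0↦10, 1↦6, 2↦2, 3↦9, 4↦5, 5↦1, 6↦8, 7↦4, 8↦0, 9↦7, 10↦3]  zeros at y ∈ {8}
  x = 4: [0↦4, 1↦10, 2↦5, 3↦0, 4↦6, 5↦1, 6↦7, 7↦2, 8↦8, 9↦3, 10↦9]  zeros at y ∈ {3}
  x = 5: [0↦2, 1↦7, 2↦1, 3↦6, 4↦0, 5↦5, 6↦10, 7↦4, 8↦9, 9↦3, 10↦8]  zeros at y ∈ {4}
  x = 6: [0↦4, 1↦8, 2↦1, 3↦5, 4↦9, 5↦2, 6↦6, 7↦10, 8↦3, 9↦7, 10↦0]  zeros at y ∈ {10}
  x = 7: [0↦10, 1↦2, 2↦5, 3↦8, 4↦0, 5↦3, 6↦6, 7↦9, 8↦1, 9↦4, 10↦7]  zeros at y ∈ {4}
  x = 8: [0↦9, 1↦0, 2↦2, 3↦4, 4↦6, 5↦8, 6↦10, 7↦1, 8↦3, 9↦5, 10↦7]  zeros at y ∈ {1}
  x = 9: [0↦1, 1↦2, 2↦3, 3↦4, 4↦5, 5↦6, 6↦7, 7↦8, 8↦9, 9↦10, 10↦0]  zeros at y ∈ {10}
  x = 10: [0↦8, 1↦8, 2↦8, 3↦8, 4↦8, 5↦8, 6↦8, 7↦8, 8↦8, 9↦8, 10↦8]  zeros at y ∈ ∅
Collecting zeros: affine points = {(0, 8), (1, 6), (2, 3), (3, 8), (4, 3), (5, 4), (6, 10), (7, 4), (8, 1), (9, 10)}.
Total count |C(F_11)_aff| = 10.


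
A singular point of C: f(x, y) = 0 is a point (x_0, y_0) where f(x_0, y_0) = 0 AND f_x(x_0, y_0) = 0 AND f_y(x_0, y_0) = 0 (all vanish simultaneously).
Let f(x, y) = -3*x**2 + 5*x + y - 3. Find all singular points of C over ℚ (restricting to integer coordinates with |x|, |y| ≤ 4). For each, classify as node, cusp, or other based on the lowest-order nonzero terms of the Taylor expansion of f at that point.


No singular points in the scanned grid; C is smooth there.

Compute partial derivatives:
  f_x = 5 - 6*x.
  f_y = 1.
f_y = 1 is a nonzero constant, so f_y never vanishes: no point (x, y) can satisfy f = f_x = f_y = 0. In particular no (x, y) ∈ {−4, ..., 4}² is singular; the curve is smooth.


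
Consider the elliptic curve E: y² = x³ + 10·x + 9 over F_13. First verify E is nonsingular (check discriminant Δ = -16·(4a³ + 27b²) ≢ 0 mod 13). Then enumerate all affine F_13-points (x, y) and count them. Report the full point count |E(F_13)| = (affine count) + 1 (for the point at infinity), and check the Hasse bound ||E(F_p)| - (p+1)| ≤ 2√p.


Affine points = {(0, 3), (0, 10), (3, 1), (3, 12), (4, 3), (4, 10), (6, 5), (6, 8), (8, 4), (8, 9), (9, 3), (9, 10), (10, 2), (10, 11)}; affine count = 14; |E(F_13)| = 15.

Discriminant check: Δ ∝ 4a³ + 27b² = 4·10³ + 27·9² = 4·1000 + 27·81 ≡ 12 (mod 13). Nonzero ⇒ E is nonsingular.
For each x ∈ F_13, compute rhs = x³ + 10·x + 9 mod 13, then count y ∈ F_13 with y² ≡ rhs.
  x = 0: rhs = 9, matching y values: 3, 10 (2 points).
  x = 1: rhs = 7, matching y values: none (0 points).
  x = 2: rhs = 11, matching y values: none (0 points).
  x = 3: rhs = 1, matching y values: 1, 12 (2 points).
  x = 4: rhs = 9, matching y values: 3, 10 (2 points).
  x = 5: rhs = 2, matching y values: none (0 points).
  x = 6: rhs = 12, matching y values: 5, 8 (2 points).
  x = 7: rhs = 6, matching y values: none (0 points).
  x = 8: rhs = 3, matching y values: 4, 9 (2 points).
  x = 9: rhs = 9, matching y values: 3, 10 (2 points).
  x = 10: rhs = 4, matching y values: 2, 11 (2 points).
  x = 11: rhs = 7, matching y values: none (0 points).
  x = 12: rhs = 11, matching y values: none (0 points).
Total affine count: 14.
Full point count |E(F_13)| = 14 + 1 = 15.
Hasse bound: |15 − (13+1)| = |1| = 1 ≤ 2√13 ≈ 7.2111 ✓.


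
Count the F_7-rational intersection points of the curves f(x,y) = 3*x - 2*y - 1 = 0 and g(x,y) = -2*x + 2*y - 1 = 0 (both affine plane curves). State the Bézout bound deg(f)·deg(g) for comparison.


Common zeros: {(2, 6)}; count = 1; Bézout bound = 1.

deg(f) = 1, deg(g) = 1, so Bézout bound = 1.
Scan x ∈ F_7. For each x, list the y ∈ F_7 with f(x, y) ≡ 0 and those with g(x, y) ≡ 0 (mod 7); the common zeros in that column are the intersection.
  x = 0: f ≡ 0 at y ∈ {3}; g ≡ 0 at y ∈ {4}; common: ∅.
  x = 1: f ≡ 0 at y ∈ {1}; g ≡ 0 at y ∈ {5}; common: ∅.
  x = 2: f ≡ 0 at y ∈ {6}; g ≡ 0 at y ∈ {6}; common: {6}.
  x = 3: f ≡ 0 at y ∈ {4}; g ≡ 0 at y ∈ {0}; common: ∅.
  x = 4: f ≡ 0 at y ∈ {2}; g ≡ 0 at y ∈ {1}; common: ∅.
  x = 5: f ≡ 0 at y ∈ {0}; g ≡ 0 at y ∈ {2}; common: ∅.
  x = 6: f ≡ 0 at y ∈ {5}; g ≡ 0 at y ∈ {3}; common: ∅.
Collecting: common zeros = {(2, 6)}, so the count is 1.
Comparison with the Bézout bound: 1 ≤ 1 = deg(f)·deg(g), as expected for curves with no common component (the bound is attained).


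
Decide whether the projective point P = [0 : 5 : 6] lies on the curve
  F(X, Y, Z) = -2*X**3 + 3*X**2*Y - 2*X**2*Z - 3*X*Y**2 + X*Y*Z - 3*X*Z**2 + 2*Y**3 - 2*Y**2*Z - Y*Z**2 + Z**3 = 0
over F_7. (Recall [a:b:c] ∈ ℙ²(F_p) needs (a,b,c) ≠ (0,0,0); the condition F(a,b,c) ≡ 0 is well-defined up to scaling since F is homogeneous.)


F(0,5,6) ≡ 0 (mod 7); P is on the curve.

Evaluate F(0, 5, 6) term-by-term (mod 7).
  -2*X**3 ↦ -2·0·1·1 = 0
  3*X**2*Y ↦ 3·0·5·1 = 0
  -2*X**2*Z ↦ -2·0·1·6 = 0
  -3*X*Y**2 ↦ -3·0·25·1 = 0
  X*Y*Z ↦ 1·0·5·6 = 0
  -3*X*Z**2 ↦ -3·0·1·36 = 0
  2*Y**3 ↦ 2·1·125·1 = 250
  -2*Y**2*Z ↦ -2·1·25·6 = -300
  -Y*Z**2 ↦ -1·1·5·36 = -180
  Z**3 ↦ 1·1·1·216 = 216
Sum: F(0, 5, 6) = (0) + (0) + (0) + (0) + (0) + (0) + (250) + (-300) + (-180) + (216) = -14.
Reducing mod 7: -14 ≡ 0 (mod 7).
Since F(a, b, c) ≡ 0 (mod 7), P lies on the curve.


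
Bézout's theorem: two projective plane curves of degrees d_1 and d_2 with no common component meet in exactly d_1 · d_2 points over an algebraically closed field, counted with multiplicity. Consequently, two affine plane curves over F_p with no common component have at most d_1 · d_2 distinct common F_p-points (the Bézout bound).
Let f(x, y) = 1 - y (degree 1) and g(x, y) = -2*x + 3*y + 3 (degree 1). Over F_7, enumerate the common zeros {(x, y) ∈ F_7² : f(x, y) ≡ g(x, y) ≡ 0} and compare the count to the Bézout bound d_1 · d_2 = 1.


Common zeros: {(3, 1)}; count = 1; Bézout bound = 1.

deg(f) = 1, deg(g) = 1, so Bézout bound = 1.
Scan x ∈ F_7. For each x, list the y ∈ F_7 with f(x, y) ≡ 0 and those with g(x, y) ≡ 0 (mod 7); the common zeros in that column are the intersection.
  x = 0: f ≡ 0 at y ∈ {1}; g ≡ 0 at y ∈ {6}; common: ∅.
  x = 1: f ≡ 0 at y ∈ {1}; g ≡ 0 at y ∈ {2}; common: ∅.
  x = 2: f ≡ 0 at y ∈ {1}; g ≡ 0 at y ∈ {5}; common: ∅.
  x = 3: f ≡ 0 at y ∈ {1}; g ≡ 0 at y ∈ {1}; common: {1}.
  x = 4: f ≡ 0 at y ∈ {1}; g ≡ 0 at y ∈ {4}; common: ∅.
  x = 5: f ≡ 0 at y ∈ {1}; g ≡ 0 at y ∈ {0}; common: ∅.
  x = 6: f ≡ 0 at y ∈ {1}; g ≡ 0 at y ∈ {3}; common: ∅.
Collecting: common zeros = {(3, 1)}, so the count is 1.
Comparison with the Bézout bound: 1 ≤ 1 = deg(f)·deg(g), as expected for curves with no common component (the bound is attained).


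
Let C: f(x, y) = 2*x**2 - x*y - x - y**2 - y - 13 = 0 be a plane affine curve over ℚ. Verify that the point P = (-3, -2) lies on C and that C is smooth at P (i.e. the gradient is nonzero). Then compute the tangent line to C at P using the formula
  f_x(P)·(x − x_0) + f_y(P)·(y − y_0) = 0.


Tangent line at P: -11*x + 6*y - 21 = 0.

Step 1: f(-3, -2) = 0, so P lies on C.
Step 2: partial derivatives
  f_x(x, y) = 4*x - y - 1, f_y(x, y) = -x - 2*y - 1.
  f_x(P) = -11, f_y(P) = 6 (gradient nonzero, so P is smooth).
Step 3: tangent line at P: -11·(x − -3) + 6·(y − -2) = 0.
Expanding: -11*x + 6*y - 21 = 0.


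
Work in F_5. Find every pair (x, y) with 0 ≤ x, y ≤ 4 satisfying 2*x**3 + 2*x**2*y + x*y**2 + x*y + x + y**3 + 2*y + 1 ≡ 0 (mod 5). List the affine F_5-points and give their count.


Affine F_5-points: {(1, 3), (2, 3), (3, 1), (4, 3)}; count = 4.

For each of the 25 pairs (x, y) ∈ F_5², evaluate f(x, y) mod 5. Record the zeros.
  x = 0: [0↦1, 1↦4, 2↦3, 3↦4, 4↦3]  zeros at y ∈ ∅
  x = 1: [0↦4, 1↦1, 2↦1, 3↦0, 4↦4]  zeros at y ∈ {3}
  x = 2: [0↦4, 1↦4, 2↦4, 3↦0, 4↦3]  zeros at y ∈ {3}
  x = 3: [0↦3, 1↦0, 2↦4, 3↦1, 4↦2]  zeros at y ∈ {1}
  x = 4: [0↦3, 1↦1, 2↦3, 3↦0, 4↦3]  zeros at y ∈ {3}
Collecting zeros: affine points = {(1, 3), (2, 3), (3, 1), (4, 3)}.
Total count |C(F_5)_aff| = 4.


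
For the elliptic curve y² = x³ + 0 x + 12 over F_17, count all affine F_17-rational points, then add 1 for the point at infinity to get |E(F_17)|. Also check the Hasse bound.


Affine points = {(1, 8), (1, 9), (4, 5), (4, 12), (5, 1), (5, 16), (7, 7), (7, 10), (10, 3), (10, 14), (11, 0), (13, 4), (13, 13), (14, 6), (14, 11), (15, 2), (15, 15)}; affine count = 17; |E(F_17)| = 18.

Discriminant check: Δ ∝ 4a³ + 27b² = 4·0³ + 27·12² = 4·0 + 27·144 ≡ 12 (mod 17). Nonzero ⇒ E is nonsingular.
For each x ∈ F_17, compute rhs = x³ + 0·x + 12 mod 17, then count y ∈ F_17 with y² ≡ rhs.
  x = 0: rhs = 12, matching y values: none (0 points).
  x = 1: rhs = 13, matching y values: 8, 9 (2 points).
  x = 2: rhs = 3, matching y values: none (0 points).
  x = 3: rhs = 5, matching y values: none (0 points).
  x = 4: rhs = 8, matching y values: 5, 12 (2 points).
  x = 5: rhs = 1, matching y values: 1, 16 (2 points).
  x = 6: rhs = 7, matching y values: none (0 points).
  x = 7: rhs = 15, matching y values: 7, 10 (2 points).
  x = 8: rhs = 14, matching y values: none (0 points).
  x = 9: rhs = 10, matching y values: none (0 points).
  x = 10: rhs = 9, matching y values: 3, 14 (2 points).
  x = 11: rhs = 0, matching y values: 0 (1 points).
  x = 12: rhs = 6, matching y values: none (0 points).
  x = 13: rhs = 16, matching y values: 4, 13 (2 points).
  x = 14: rhs = 2, matching y values: 6, 11 (2 points).
  x = 15: rhs = 4, matching y values: 2, 15 (2 points).
  x = 16: rhs = 11, matching y values: none (0 points).
Total affine count: 17.
Full point count |E(F_17)| = 17 + 1 = 18.
Hasse bound: |18 − (17+1)| = |0| = 0 ≤ 2√17 ≈ 8.2462 ✓.


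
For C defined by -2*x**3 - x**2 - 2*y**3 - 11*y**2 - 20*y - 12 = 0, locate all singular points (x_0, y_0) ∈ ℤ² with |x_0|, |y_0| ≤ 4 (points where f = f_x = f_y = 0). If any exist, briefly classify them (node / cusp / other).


Singular points: {(0, -2)}; classification: node.

Compute partial derivatives:
  f_x = -6*x**2 - 2*x.
  f_y = -6*y**2 - 22*y - 20.
Scan x_0 ∈ {−4, ..., 4}. For each x_0, f_y(x_0, y) is a polynomial in y; find its integer roots y ∈ {−4, ..., 4}, then test f_x and f at those candidates.
  x = -4: f_y(-4, y) = -6*y**2 - 22*y - 20; vanishes at y ∈ {-2}. (-4, -2): f_x = -88 ≠ 0.
  x = -3: f_y(-3, y) = -6*y**2 - 22*y - 20; vanishes at y ∈ {-2}. (-3, -2): f_x = -48 ≠ 0.
  x = -2: f_y(-2, y) = -6*y**2 - 22*y - 20; vanishes at y ∈ {-2}. (-2, -2): f_x = -20 ≠ 0.
  x = -1: f_y(-1, y) = -6*y**2 - 22*y - 20; vanishes at y ∈ {-2}. (-1, -2): f_x = -4 ≠ 0.
  x = 0: f_y(0, y) = -6*y**2 - 22*y - 20; vanishes at y ∈ {-2}. (0, -2): f_x = 0, f = 0 — SINGULAR.
  x = 1: f_y(1, y) = -6*y**2 - 22*y - 20; vanishes at y ∈ {-2}. (1, -2): f_x = -8 ≠ 0.
  x = 2: f_y(2, y) = -6*y**2 - 22*y - 20; vanishes at y ∈ {-2}. (2, -2): f_x = -28 ≠ 0.
  x = 3: f_y(3, y) = -6*y**2 - 22*y - 20; vanishes at y ∈ {-2}. (3, -2): f_x = -60 ≠ 0.
  x = 4: f_y(4, y) = -6*y**2 - 22*y - 20; vanishes at y ∈ {-2}. (4, -2): f_x = -104 ≠ 0.
Only singular point on the grid: (0, -2).
Classify: substitute x = 0 + u, y = -2 + v and expand: f = -2*u**3 - u**2 - 2*v**3 + v**2.
No constant or linear terms (consistent with a singular point). Quadratic part: -u**2 + v**2. Cubic part: -2*u**3 - 2*v**3.
The quadratic part v**2 - u**2 = (v − u)(v + u) splits into two distinct linear factors, so there are two distinct tangent lines y − -2 = ±(x − 0) — this is a node (ordinary double point).
Classification: node.


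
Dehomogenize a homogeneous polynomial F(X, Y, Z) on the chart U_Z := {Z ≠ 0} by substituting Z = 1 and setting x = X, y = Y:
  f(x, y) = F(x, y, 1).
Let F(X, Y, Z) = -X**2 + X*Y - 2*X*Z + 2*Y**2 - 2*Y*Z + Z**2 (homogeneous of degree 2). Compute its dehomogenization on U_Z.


f(x, y) = -x**2 + x*y - 2*x + 2*y**2 - 2*y + 1

On U_Z we set Z = 1. Each monomial c·X^i·Y^j·Z^k in F becomes c·x^i·y^j·1^k = c·x^i·y^j.
Substituting Z = 1: F(X, Y, 1) = -x**2 + x*y - 2*x + 2*y**2 - 2*y + 1.
Note: deg(f) ≤ deg(F) = 2; strict inequality happens when F is divisible by Z (lost terms).


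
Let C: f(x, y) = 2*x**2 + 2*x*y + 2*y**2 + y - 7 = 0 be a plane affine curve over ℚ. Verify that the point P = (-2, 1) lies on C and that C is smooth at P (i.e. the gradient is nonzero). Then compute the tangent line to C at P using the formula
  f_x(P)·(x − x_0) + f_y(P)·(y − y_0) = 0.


Tangent line at P: -6*x + y - 13 = 0.

Step 1: f(-2, 1) = 0, so P lies on C.
Step 2: partial derivatives
  f_x(x, y) = 4*x + 2*y, f_y(x, y) = 2*x + 4*y + 1.
  f_x(P) = -6, f_y(P) = 1 (gradient nonzero, so P is smooth).
Step 3: tangent line at P: -6·(x − -2) + 1·(y − 1) = 0.
Expanding: -6*x + y - 13 = 0.


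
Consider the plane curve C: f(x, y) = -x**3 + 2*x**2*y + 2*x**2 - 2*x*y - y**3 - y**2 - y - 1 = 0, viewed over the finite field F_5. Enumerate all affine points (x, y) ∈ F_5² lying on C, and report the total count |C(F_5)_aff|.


Affine F_5-points: {(0, 2), (0, 3), (0, 4), (1, 0), (2, 1), (3, 0), (3, 2), (4, 3)}; count = 8.

For each of the 25 pairs (x, y) ∈ F_5², evaluate f(x, y) mod 5. Record the zeros.
  x = 0: [0↦4, 1↦1, 2↦0, 3↦0, 4↦0]  zeros at y ∈ {2, 3, 4}
  x = 1: [0↦0, 1↦2, 2↦1, 3↦1, 4↦1]  zeros at y ∈ {0}
  x = 2: [0↦4, 1↦0, 2↦3, 3↦2, 4↦1]  zeros at y ∈ {1}
  x = 3: [0↦0, 1↦4, 2↦0, 3↦2, 4↦4]  zeros at y ∈ {0, 2}
  x = 4: [0↦2, 1↦3, 2↦1, 3↦0, 4↦4]  zeros at y ∈ {3}
Collecting zeros: affine points = {(0, 2), (0, 3), (0, 4), (1, 0), (2, 1), (3, 0), (3, 2), (4, 3)}.
Total count |C(F_5)_aff| = 8.


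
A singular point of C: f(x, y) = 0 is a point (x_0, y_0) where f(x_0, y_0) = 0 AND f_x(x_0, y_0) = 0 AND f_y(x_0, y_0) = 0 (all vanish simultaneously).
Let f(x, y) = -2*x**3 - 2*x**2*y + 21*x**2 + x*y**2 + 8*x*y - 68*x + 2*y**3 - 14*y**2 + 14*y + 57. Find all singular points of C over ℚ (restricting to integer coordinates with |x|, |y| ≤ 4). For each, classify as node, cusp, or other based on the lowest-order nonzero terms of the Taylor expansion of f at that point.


Singular points: {(3, 2)}; classification: node.

Compute partial derivatives:
  f_x = -6*x**2 - 4*x*y + 42*x + y**2 + 8*y - 68.
  f_y = -2*x**2 + 2*x*y + 8*x + 6*y**2 - 28*y + 14.
Scan x_0 ∈ {−4, ..., 4}. For each x_0, f_y(x_0, y) is a polynomial in y; find its integer roots y ∈ {−4, ..., 4}, then test f_x and f at those candidates.
  x = -4: f_y(-4, y) = 6*y**2 - 36*y - 50; no integer root y with |y| ≤ 4.
  x = -3: f_y(-3, y) = 6*y**2 - 34*y - 28; no integer root y with |y| ≤ 4.
  x = -2: f_y(-2, y) = 6*y**2 - 32*y - 10; no integer root y with |y| ≤ 4.
  x = -1: f_y(-1, y) = 6*y**2 - 30*y + 4; no integer root y with |y| ≤ 4.
  x = 0: f_y(0, y) = 6*y**2 - 28*y + 14; no integer root y with |y| ≤ 4.
  x = 1: f_y(1, y) = 6*y**2 - 26*y + 20; vanishes at y ∈ {1}. (1, 1): f_x = -27 ≠ 0.
  x = 2: f_y(2, y) = 6*y**2 - 24*y + 22; no integer root y with |y| ≤ 4.
  x = 3: f_y(3, y) = 6*y**2 - 22*y + 20; vanishes at y ∈ {2}. (3, 2): f_x = 0, f = 0 — SINGULAR.
  x = 4: f_y(4, y) = 6*y**2 - 20*y + 14; vanishes at y ∈ {1}. (4, 1): f_x = -3 ≠ 0.
Only singular point on the grid: (3, 2).
Classify: substitute x = 3 + u, y = 2 + v and expand: f = -2*u**3 - 2*u**2*v - u**2 + u*v**2 + 2*v**3 + v**2.
No constant or linear terms (consistent with a singular point). Quadratic part: -u**2 + v**2. Cubic part: -2*u**3 - 2*u**2*v + u*v**2 + 2*v**3.
The quadratic part v**2 - u**2 = (v − u)(v + u) splits into two distinct linear factors, so there are two distinct tangent lines y − 2 = ±(x − 3) — this is a node (ordinary double point).
Classification: node.


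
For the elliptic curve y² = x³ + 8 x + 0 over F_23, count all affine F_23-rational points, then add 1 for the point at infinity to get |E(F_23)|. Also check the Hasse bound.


Affine points = {(0, 0), (1, 3), (1, 20), (2, 1), (2, 22), (4, 2), (4, 21), (5, 2), (5, 21), (7, 10), (7, 13), (8, 1), (8, 22), (11, 4), (11, 19), (13, 1), (13, 22), (14, 2), (14, 21), (17, 9), (17, 14), (20, 8), (20, 15)}; affine count = 23; |E(F_23)| = 24.

Discriminant check: Δ ∝ 4a³ + 27b² = 4·8³ + 27·0² = 4·512 + 27·0 ≡ 1 (mod 23). Nonzero ⇒ E is nonsingular.
For each x ∈ F_23, compute rhs = x³ + 8·x + 0 mod 23, then count y ∈ F_23 with y² ≡ rhs.
  x = 0: rhs = 0, matching y values: 0 (1 points).
  x = 1: rhs = 9, matching y values: 3, 20 (2 points).
  x = 2: rhs = 1, matching y values: 1, 22 (2 points).
  x = 3: rhs = 5, matching y values: none (0 points).
  x = 4: rhs = 4, matching y values: 2, 21 (2 points).
  x = 5: rhs = 4, matching y values: 2, 21 (2 points).
  x = 6: rhs = 11, matching y values: none (0 points).
  x = 7: rhs = 8, matching y values: 10, 13 (2 points).
  x = 8: rhs = 1, matching y values: 1, 22 (2 points).
  x = 9: rhs = 19, matching y values: none (0 points).
  x = 10: rhs = 22, matching y values: none (0 points).
  x = 11: rhs = 16, matching y values: 4, 19 (2 points).
  x = 12: rhs = 7, matching y values: none (0 points).
  x = 13: rhs = 1, matching y values: 1, 22 (2 points).
  x = 14: rhs = 4, matching y values: 2, 21 (2 points).
  x = 15: rhs = 22, matching y values: none (0 points).
  x = 16: rhs = 15, matching y values: none (0 points).
  x = 17: rhs = 12, matching y values: 9, 14 (2 points).
  x = 18: rhs = 19, matching y values: none (0 points).
  x = 19: rhs = 19, matching y values: none (0 points).
  x = 20: rhs = 18, matching y values: 8, 15 (2 points).
  x = 21: rhs = 22, matching y values: none (0 points).
  x = 22: rhs = 14, matching y values: none (0 points).
Total affine count: 23.
Full point count |E(F_23)| = 23 + 1 = 24.
Hasse bound: |24 − (23+1)| = |0| = 0 ≤ 2√23 ≈ 9.5917 ✓.


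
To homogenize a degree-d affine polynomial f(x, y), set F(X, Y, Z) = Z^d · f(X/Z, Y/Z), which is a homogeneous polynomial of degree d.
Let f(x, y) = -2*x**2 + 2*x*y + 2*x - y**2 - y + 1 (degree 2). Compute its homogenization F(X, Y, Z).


F(X, Y, Z) = -2*X**2 + 2*X*Y + 2*X*Z - Y**2 - Y*Z + Z**2

deg(f) = 2.
Substitute x = X/Z, y = Y/Z into f, then multiply by Z^2.
  monomial -2·x^2·y^0 ↦ -2·X^2·Y^0·Z^0.
  monomial 2·x^1·y^1 ↦ 2·X^1·Y^1·Z^0.
  monomial 2·x^1·y^0 ↦ 2·X^1·Y^0·Z^1.
  monomial -1·x^0·y^2 ↦ -1·X^0·Y^2·Z^0.
  monomial -1·x^0·y^1 ↦ -1·X^0·Y^1·Z^1.
  monomial 1·x^0·y^0 ↦ 1·X^0·Y^0·Z^2.
Collecting: F(X, Y, Z) = -2*X**2 + 2*X*Y + 2*X*Z - Y**2 - Y*Z + Z**2.


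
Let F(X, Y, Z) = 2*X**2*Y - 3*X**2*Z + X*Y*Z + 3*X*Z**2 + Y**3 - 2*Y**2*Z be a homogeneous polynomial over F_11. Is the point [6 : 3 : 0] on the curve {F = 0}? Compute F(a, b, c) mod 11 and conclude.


F(6,3,0) ≡ 1 (mod 11); P is NOT on the curve.

Evaluate F(6, 3, 0) term-by-term (mod 11).
  2*X**2*Y ↦ 2·36·3·1 = 216
  -3*X**2*Z ↦ -3·36·1·0 = 0
  X*Y*Z ↦ 1·6·3·0 = 0
  3*X*Z**2 ↦ 3·6·1·0 = 0
  Y**3 ↦ 1·1·27·1 = 27
  -2*Y**2*Z ↦ -2·1·9·0 = 0
Sum: F(6, 3, 0) = (216) + (0) + (0) + (0) + (27) + (0) = 243.
Reducing mod 11: 243 ≡ 1 (mod 11).
Since F(a, b, c) ≡ 1 ≠ 0 (mod 11), P does NOT lie on the curve.


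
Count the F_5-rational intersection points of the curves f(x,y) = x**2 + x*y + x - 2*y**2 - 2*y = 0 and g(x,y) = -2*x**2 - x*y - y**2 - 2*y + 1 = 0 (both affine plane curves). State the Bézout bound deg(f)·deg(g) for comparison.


Common zeros: ∅; count = 0; Bézout bound = 4.

deg(f) = 2, deg(g) = 2, so Bézout bound = 4.
Scan x ∈ F_5. For each x, list the y ∈ F_5 with f(x, y) ≡ 0 and those with g(x, y) ≡ 0 (mod 5); the common zeros in that column are the intersection.
  x = 0: f ≡ 0 at y ∈ {0, 4}; g ≡ 0 at y ∈ ∅; common: ∅.
  x = 1: f ≡ 0 at y ∈ ∅; g ≡ 0 at y ∈ {1}; common: ∅.
  x = 2: f ≡ 0 at y ∈ ∅; g ≡ 0 at y ∈ ∅; common: ∅.
  x = 3: f ≡ 0 at y ∈ ∅; g ≡ 0 at y ∈ ∅; common: ∅.
  x = 4: f ≡ 0 at y ∈ {0, 1}; g ≡ 0 at y ∈ ∅; common: ∅.
Collecting: common zeros = ∅, so the count is 0.
Comparison with the Bézout bound: 0 ≤ 4 = deg(f)·deg(g), as expected for curves with no common component (the affine F_5-count falls short of the bound because intersections may lie at infinity, over extension fields, or carry multiplicity).


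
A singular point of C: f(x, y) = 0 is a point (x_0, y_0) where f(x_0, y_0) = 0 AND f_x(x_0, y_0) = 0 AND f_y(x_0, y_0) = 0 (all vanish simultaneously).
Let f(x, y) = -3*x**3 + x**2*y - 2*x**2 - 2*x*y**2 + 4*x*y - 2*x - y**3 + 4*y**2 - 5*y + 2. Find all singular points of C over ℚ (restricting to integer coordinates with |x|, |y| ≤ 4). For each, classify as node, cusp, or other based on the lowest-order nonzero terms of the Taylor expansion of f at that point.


Singular points: {(0, 1)}; classification: node.

Compute partial derivatives:
  f_x = -9*x**2 + 2*x*y - 4*x - 2*y**2 + 4*y - 2.
  f_y = x**2 - 4*x*y + 4*x - 3*y**2 + 8*y - 5.
Scan x_0 ∈ {−4, ..., 4}. For each x_0, f_y(x_0, y) is a polynomial in y; find its integer roots y ∈ {−4, ..., 4}, then test f_x and f at those candidates.
  x = -4: f_y(-4, y) = -3*y**2 + 24*y - 5; no integer root y with |y| ≤ 4.
  x = -3: f_y(-3, y) = -3*y**2 + 20*y - 8; no integer root y with |y| ≤ 4.
  x = -2: f_y(-2, y) = -3*y**2 + 16*y - 9; no integer root y with |y| ≤ 4.
  x = -1: f_y(-1, y) = -3*y**2 + 12*y - 8; no integer root y with |y| ≤ 4.
  x = 0: f_y(0, y) = -3*y**2 + 8*y - 5; vanishes at y ∈ {1}. (0, 1): f_x = 0, f = 0 — SINGULAR.
  x = 1: f_y(1, y) = -3*y**2 + 4*y; vanishes at y ∈ {0}. (1, 0): f_x = -15 ≠ 0.
  x = 2: f_y(2, y) = 7 - 3*y**2; no integer root y with |y| ≤ 4.
  x = 3: f_y(3, y) = -3*y**2 - 4*y + 16; no integer root y with |y| ≤ 4.
  x = 4: f_y(4, y) = -3*y**2 - 8*y + 27; no integer root y with |y| ≤ 4.
Only singular point on the grid: (0, 1).
Classify: substitute x = 0 + u, y = 1 + v and expand: f = -3*u**3 + u**2*v - u**2 - 2*u*v**2 - v**3 + v**2.
No constant or linear terms (consistent with a singular point). Quadratic part: -u**2 + v**2. Cubic part: -3*u**3 + u**2*v - 2*u*v**2 - v**3.
The quadratic part v**2 - u**2 = (v − u)(v + u) splits into two distinct linear factors, so there are two distinct tangent lines y − 1 = ±(x − 0) — this is a node (ordinary double point).
Classification: node.


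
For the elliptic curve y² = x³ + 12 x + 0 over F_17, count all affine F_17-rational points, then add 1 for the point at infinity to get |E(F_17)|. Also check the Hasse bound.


Affine points = {(0, 0), (1, 8), (1, 9), (2, 7), (2, 10), (5, 7), (5, 10), (6, 4), (6, 13), (7, 6), (7, 11), (8, 8), (8, 9), (9, 2), (9, 15), (10, 7), (10, 10), (11, 1), (11, 16), (12, 6), (12, 11), (15, 6), (15, 11), (16, 2), (16, 15)}; affine count = 25; |E(F_17)| = 26.

Discriminant check: Δ ∝ 4a³ + 27b² = 4·12³ + 27·0² = 4·1728 + 27·0 ≡ 10 (mod 17). Nonzero ⇒ E is nonsingular.
For each x ∈ F_17, compute rhs = x³ + 12·x + 0 mod 17, then count y ∈ F_17 with y² ≡ rhs.
  x = 0: rhs = 0, matching y values: 0 (1 points).
  x = 1: rhs = 13, matching y values: 8, 9 (2 points).
  x = 2: rhs = 15, matching y values: 7, 10 (2 points).
  x = 3: rhs = 12, matching y values: none (0 points).
  x = 4: rhs = 10, matching y values: none (0 points).
  x = 5: rhs = 15, matching y values: 7, 10 (2 points).
  x = 6: rhs = 16, matching y values: 4, 13 (2 points).
  x = 7: rhs = 2, matching y values: 6, 11 (2 points).
  x = 8: rhs = 13, matching y values: 8, 9 (2 points).
  x = 9: rhs = 4, matching y values: 2, 15 (2 points).
  x = 10: rhs = 15, matching y values: 7, 10 (2 points).
  x = 11: rhs = 1, matching y values: 1, 16 (2 points).
  x = 12: rhs = 2, matching y values: 6, 11 (2 points).
  x = 13: rhs = 7, matching y values: none (0 points).
  x = 14: rhs = 5, matching y values: none (0 points).
  x = 15: rhs = 2, matching y values: 6, 11 (2 points).
  x = 16: rhs = 4, matching y values: 2, 15 (2 points).
Total affine count: 25.
Full point count |E(F_17)| = 25 + 1 = 26.
Hasse bound: |26 − (17+1)| = |8| = 8 ≤ 2√17 ≈ 8.2462 ✓.


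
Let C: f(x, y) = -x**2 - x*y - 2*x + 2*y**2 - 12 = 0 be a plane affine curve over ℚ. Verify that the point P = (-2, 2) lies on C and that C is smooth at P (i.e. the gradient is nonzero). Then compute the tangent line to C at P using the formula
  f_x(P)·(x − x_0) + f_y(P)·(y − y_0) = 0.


Tangent line at P: 10*y - 20 = 0.

Step 1: f(-2, 2) = 0, so P lies on C.
Step 2: partial derivatives
  f_x(x, y) = -2*x - y - 2, f_y(x, y) = -x + 4*y.
  f_x(P) = 0, f_y(P) = 10 (gradient nonzero, so P is smooth).
Step 3: tangent line at P: 0·(x − -2) + 10·(y − 2) = 0.
Expanding: 10*y - 20 = 0.


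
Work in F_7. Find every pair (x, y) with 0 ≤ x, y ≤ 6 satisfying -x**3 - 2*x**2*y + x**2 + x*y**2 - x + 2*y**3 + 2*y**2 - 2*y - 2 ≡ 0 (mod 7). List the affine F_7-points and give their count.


Affine F_7-points: {(0, 1), (0, 6), (3, 4), (3, 5), (3, 6), (6, 1)}; count = 6.

For each of the 49 pairs (x, y) ∈ F_7², evaluate f(x, y) mod 7. Record the zeros.
  x = 0: [0↦5, 1↦0, 2↦4, 3↦1, 4↦3, 5↦1, 6↦0]  zeros at y ∈ {1, 6}
  x = 1: [0↦4, 1↦5, 2↦3, 3↦3, 4↦3, 5↦1, 6↦2]  zeros at y ∈ ∅
  x = 2: [0↦6, 1↦2, 2↦4, 3↦3, 4↦4, 5↦5, 6↦4]  zeros at y ∈ ∅
  x = 3: [0↦5, 1↦6, 2↦1, 3↦2, 4↦0, 5↦0, 6↦0]  zeros at y ∈ {4, 5, 6}
  x = 4: [0↦2, 1↦4, 2↦2, 3↦1, 4↦6, 5↦1, 6↦5]  zeros at y ∈ ∅
  x = 5: [0↦5, 1↦4, 2↦1, 3↦1, 4↦2, 5↦2, 6↦6]  zeros at y ∈ ∅
  x = 6: [0↦1, 1↦0, 2↦6, 3↦3, 4↦3, 5↦4, 6↦4]  zeros at y ∈ {1}
Collecting zeros: affine points = {(0, 1), (0, 6), (3, 4), (3, 5), (3, 6), (6, 1)}.
Total count |C(F_7)_aff| = 6.


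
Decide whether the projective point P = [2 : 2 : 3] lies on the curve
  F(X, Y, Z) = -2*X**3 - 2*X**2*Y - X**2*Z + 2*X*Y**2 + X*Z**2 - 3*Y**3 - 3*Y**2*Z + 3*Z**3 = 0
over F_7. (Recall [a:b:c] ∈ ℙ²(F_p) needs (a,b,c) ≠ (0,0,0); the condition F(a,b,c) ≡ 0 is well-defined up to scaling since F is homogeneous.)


F(2,2,3) ≡ 4 (mod 7); P is NOT on the curve.

Evaluate F(2, 2, 3) term-by-term (mod 7).
  -2*X**3 ↦ -2·8·1·1 = -16
  -2*X**2*Y ↦ -2·4·2·1 = -16
  -X**2*Z ↦ -1·4·1·3 = -12
  2*X*Y**2 ↦ 2·2·4·1 = 16
  X*Z**2 ↦ 1·2·1·9 = 18
  -3*Y**3 ↦ -3·1·8·1 = -24
  -3*Y**2*Z ↦ -3·1·4·3 = -36
  3*Z**3 ↦ 3·1·1·27 = 81
Sum: F(2, 2, 3) = (-16) + (-16) + (-12) + (16) + (18) + (-24) + (-36) + (81) = 11.
Reducing mod 7: 11 ≡ 4 (mod 7).
Since F(a, b, c) ≡ 4 ≠ 0 (mod 7), P does NOT lie on the curve.


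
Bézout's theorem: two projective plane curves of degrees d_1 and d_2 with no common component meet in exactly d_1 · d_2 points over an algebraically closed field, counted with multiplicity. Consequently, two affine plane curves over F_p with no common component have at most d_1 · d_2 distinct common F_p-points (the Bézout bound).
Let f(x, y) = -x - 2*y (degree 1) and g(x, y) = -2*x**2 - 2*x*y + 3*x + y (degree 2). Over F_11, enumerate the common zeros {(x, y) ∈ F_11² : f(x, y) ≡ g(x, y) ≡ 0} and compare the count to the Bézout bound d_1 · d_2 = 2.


Common zeros: {(0, 0), (8, 7)}; count = 2; Bézout bound = 2.

deg(f) = 1, deg(g) = 2, so Bézout bound = 2.
Scan x ∈ F_11. For each x, list the y ∈ F_11 with f(x, y) ≡ 0 and those with g(x, y) ≡ 0 (mod 11); the common zeros in that column are the intersection.
  x = 0: f ≡ 0 at y ∈ {0}; g ≡ 0 at y ∈ {0}; common: {0}.
  x = 1: f ≡ 0 at y ∈ {5}; g ≡ 0 at y ∈ {1}; common: ∅.
  x = 2: f ≡ 0 at y ∈ {10}; g ≡ 0 at y ∈ {3}; common: ∅.
  x = 3: f ≡ 0 at y ∈ {4}; g ≡ 0 at y ∈ {7}; common: ∅.
  x = 4: f ≡ 0 at y ∈ {9}; g ≡ 0 at y ∈ {5}; common: ∅.
  x = 5: f ≡ 0 at y ∈ {3}; g ≡ 0 at y ∈ {1}; common: ∅.
  x = 6: f ≡ 0 at y ∈ {8}; g ≡ 0 at y ∈ ∅; common: ∅.
  x = 7: f ≡ 0 at y ∈ {2}; g ≡ 0 at y ∈ {0}; common: ∅.
  x = 8: f ≡ 0 at y ∈ {7}; g ≡ 0 at y ∈ {7}; common: {7}.
  x = 9: f ≡ 0 at y ∈ {1}; g ≡ 0 at y ∈ {5}; common: ∅.
  x = 10: f ≡ 0 at y ∈ {6}; g ≡ 0 at y ∈ {9}; common: ∅.
Collecting: common zeros = {(0, 0), (8, 7)}, so the count is 2.
Comparison with the Bézout bound: 2 ≤ 2 = deg(f)·deg(g), as expected for curves with no common component (the bound is attained).


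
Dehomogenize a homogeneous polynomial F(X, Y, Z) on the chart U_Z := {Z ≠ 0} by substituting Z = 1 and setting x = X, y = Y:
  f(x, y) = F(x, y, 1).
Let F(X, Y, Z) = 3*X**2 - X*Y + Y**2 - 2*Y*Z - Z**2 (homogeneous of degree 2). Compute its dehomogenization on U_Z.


f(x, y) = 3*x**2 - x*y + y**2 - 2*y - 1

On U_Z we set Z = 1. Each monomial c·X^i·Y^j·Z^k in F becomes c·x^i·y^j·1^k = c·x^i·y^j.
Substituting Z = 1: F(X, Y, 1) = 3*x**2 - x*y + y**2 - 2*y - 1.
Note: deg(f) ≤ deg(F) = 2; strict inequality happens when F is divisible by Z (lost terms).


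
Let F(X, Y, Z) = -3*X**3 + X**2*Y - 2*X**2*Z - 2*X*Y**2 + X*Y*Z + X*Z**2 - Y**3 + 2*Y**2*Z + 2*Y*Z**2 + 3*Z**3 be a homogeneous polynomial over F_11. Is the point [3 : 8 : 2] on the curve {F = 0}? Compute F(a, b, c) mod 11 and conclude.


F(3,8,2) ≡ 2 (mod 11); P is NOT on the curve.

Evaluate F(3, 8, 2) term-by-term (mod 11).
  -3*X**3 ↦ -3·27·1·1 = -81
  X**2*Y ↦ 1·9·8·1 = 72
  -2*X**2*Z ↦ -2·9·1·2 = -36
  -2*X*Y**2 ↦ -2·3·64·1 = -384
  X*Y*Z ↦ 1·3·8·2 = 48
  X*Z**2 ↦ 1·3·1·4 = 12
  -Y**3 ↦ -1·1·512·1 = -512
  2*Y**2*Z ↦ 2·1·64·2 = 256
  2*Y*Z**2 ↦ 2·1·8·4 = 64
  3*Z**3 ↦ 3·1·1·8 = 24
Sum: F(3, 8, 2) = (-81) + (72) + (-36) + (-384) + (48) + (12) + (-512) + (256) + (64) + (24) = -537.
Reducing mod 11: -537 ≡ 2 (mod 11).
Since F(a, b, c) ≡ 2 ≠ 0 (mod 11), P does NOT lie on the curve.


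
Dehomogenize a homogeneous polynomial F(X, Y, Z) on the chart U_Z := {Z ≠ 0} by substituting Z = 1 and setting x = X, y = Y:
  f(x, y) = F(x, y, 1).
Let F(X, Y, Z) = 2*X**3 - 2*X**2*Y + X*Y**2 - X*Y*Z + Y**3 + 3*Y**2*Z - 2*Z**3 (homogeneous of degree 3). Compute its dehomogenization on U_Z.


f(x, y) = 2*x**3 - 2*x**2*y + x*y**2 - x*y + y**3 + 3*y**2 - 2

On U_Z we set Z = 1. Each monomial c·X^i·Y^j·Z^k in F becomes c·x^i·y^j·1^k = c·x^i·y^j.
Substituting Z = 1: F(X, Y, 1) = 2*x**3 - 2*x**2*y + x*y**2 - x*y + y**3 + 3*y**2 - 2.
Note: deg(f) ≤ deg(F) = 3; strict inequality happens when F is divisible by Z (lost terms).


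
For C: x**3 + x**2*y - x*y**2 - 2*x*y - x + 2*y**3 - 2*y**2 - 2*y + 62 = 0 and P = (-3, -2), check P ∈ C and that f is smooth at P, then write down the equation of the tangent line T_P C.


Tangent line at P: 38*x + 33*y + 180 = 0.

Step 1: f(-3, -2) = 0, so P lies on C.
Step 2: partial derivatives
  f_x(x, y) = 3*x**2 + 2*x*y - y**2 - 2*y - 1, f_y(x, y) = x**2 - 2*x*y - 2*x + 6*y**2 - 4*y - 2.
  f_x(P) = 38, f_y(P) = 33 (gradient nonzero, so P is smooth).
Step 3: tangent line at P: 38·(x − -3) + 33·(y − -2) = 0.
Expanding: 38*x + 33*y + 180 = 0.


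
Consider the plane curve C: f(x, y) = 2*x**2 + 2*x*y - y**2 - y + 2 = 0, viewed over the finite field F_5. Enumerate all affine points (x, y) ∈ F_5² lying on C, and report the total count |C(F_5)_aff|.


Affine F_5-points: {(0, 1), (0, 3), (2, 0), (2, 3), (3, 0), (4, 1)}; count = 6.

For each of the 25 pairs (x, y) ∈ F_5², evaluate f(x, y) mod 5. Record the zeros.
  x = 0: [0↦2, 1↦0, 2↦1, 3↦0, 4↦2]  zeros at y ∈ {1, 3}
  x = 1: [0↦4, 1↦4, 2↦2, 3↦3, 4↦2]  zeros at y ∈ ∅
  x = 2: [0↦0, 1↦2, 2↦2, 3↦0, 4↦1]  zeros at y ∈ {0, 3}
  x = 3: [0↦0, 1↦4, 2↦1, 3↦1, 4↦4]  zeros at y ∈ {0}
  x = 4: [0↦4, 1↦0, 2↦4, 3↦1, 4↦1]  zeros at y ∈ {1}
Collecting zeros: affine points = {(0, 1), (0, 3), (2, 0), (2, 3), (3, 0), (4, 1)}.
Total count |C(F_5)_aff| = 6.
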